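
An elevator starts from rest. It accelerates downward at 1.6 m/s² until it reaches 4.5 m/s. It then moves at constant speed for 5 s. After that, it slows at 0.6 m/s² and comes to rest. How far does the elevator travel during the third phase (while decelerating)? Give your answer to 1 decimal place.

16.9 m

Phase 1 (accelerating): v₀ = 0 m/s, a = 1.6 m/s².
v = v₀ + at → t = (4.5 − 0) / 1.6 = 2.81 s
v² = v₀² + 2aΔx → Δx = (4.5² − 0²)/(2·1.6) = 6.33 m

Phase 2 (constant speed): v₀ = 4.50 m/s, a = 0 m/s².
v = v₀ + at = 4.50 + (0)(5) = 4.50 m/s
Δx = v₀t + ½at² = 4.50·5 + 0.5·0·5² = 22.5 m

Phase 3 (decelerating): v₀ = 4.50 m/s, a = -0.6 m/s².
v = v₀ + at → t = (0 − 4.50) / -0.6 = 7.50 s
v² = v₀² + 2aΔx → Δx = (0² − 4.50²)/(2·-0.6) = 16.9 m
Distance in phase 3 = 16.9 m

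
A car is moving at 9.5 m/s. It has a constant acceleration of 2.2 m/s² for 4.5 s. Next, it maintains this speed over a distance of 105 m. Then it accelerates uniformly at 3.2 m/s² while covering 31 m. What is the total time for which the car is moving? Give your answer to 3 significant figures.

Phase 1 (accelerating): v₀ = 9.50 m/s, a = 2.2 m/s².
v = v₀ + at = 9.50 + (2.2)(4.5) = 19.4 m/s
Δx = v₀t + ½at² = 9.50·4.5 + 0.5·2.2·4.5² = 65.0 m

Phase 2 (constant speed): v₀ = 19.4 m/s, a = 0 m/s².
Constant speed: t = d/v = 105/19.4 = 5.41 s

Phase 3 (accelerating): v₀ = 19.4 m/s, a = 3.2 m/s².
v² = v₀² + 2aΔx = 19.4² + 2·3.2·31 = 575 → v = 24.0 m/s
t = (v − v₀)/a = (24.0 − 19.4)/3.2 = 1.43 s
Total time = 4.50 + 5.41 + 1.43 = 11.3 s

11.3 s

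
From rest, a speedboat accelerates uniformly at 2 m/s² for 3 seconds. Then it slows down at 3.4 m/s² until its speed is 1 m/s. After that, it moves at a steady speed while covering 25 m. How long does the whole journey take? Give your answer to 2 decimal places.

29.47 s

Phase 1 (accelerating): v₀ = 0 m/s, a = 2 m/s².
v = v₀ + at = 0 + (2)(3) = 6.00 m/s
Δx = v₀t + ½at² = 0·3 + 0.5·2·3² = 9.00 m

Phase 2 (decelerating): v₀ = 6.00 m/s, a = -3.4 m/s².
v = v₀ + at → t = (1 − 6.00) / -3.4 = 1.47 s
v² = v₀² + 2aΔx → Δx = (1² − 6.00²)/(2·-3.4) = 5.15 m

Phase 3 (constant speed): v₀ = 1.00 m/s, a = 0 m/s².
Constant speed: t = d/v = 25/1.00 = 25.0 s
Total time = 3.00 + 1.47 + 25.0 = 29.5 s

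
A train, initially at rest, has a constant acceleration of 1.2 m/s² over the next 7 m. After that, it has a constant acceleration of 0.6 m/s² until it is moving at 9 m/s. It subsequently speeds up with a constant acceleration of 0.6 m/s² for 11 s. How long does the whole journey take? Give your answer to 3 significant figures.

Phase 1 (accelerating): v₀ = 0 m/s, a = 1.2 m/s².
v² = v₀² + 2aΔx = 0² + 2·1.2·7 = 16.8 → v = 4.10 m/s
t = (v − v₀)/a = (4.10 − 0)/1.2 = 3.42 s

Phase 2 (accelerating): v₀ = 4.10 m/s, a = 0.6 m/s².
v = v₀ + at → t = (9 − 4.10) / 0.6 = 8.17 s
v² = v₀² + 2aΔx → Δx = (9² − 4.10²)/(2·0.6) = 53.5 m

Phase 3 (accelerating): v₀ = 9.00 m/s, a = 0.6 m/s².
v = v₀ + at = 9.00 + (0.6)(11) = 15.6 m/s
Δx = v₀t + ½at² = 9.00·11 + 0.5·0.6·11² = 135 m
Total time = 3.42 + 8.17 + 11.0 = 22.6 s

22.6 s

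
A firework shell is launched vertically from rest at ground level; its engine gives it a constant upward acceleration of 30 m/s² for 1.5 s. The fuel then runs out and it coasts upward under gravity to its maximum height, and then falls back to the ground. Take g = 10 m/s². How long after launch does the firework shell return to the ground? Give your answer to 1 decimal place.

11.2 s

Phase 1 (powered ascent): v₀ = 0 m/s, a = 30 m/s².
v = v₀ + at = 0 + (30)(1.5) = 45.0 m/s
Δx = v₀t + ½at² = 0·1.5 + 0.5·30·1.5² = 33.8 m

Phase 2 (coasting upward): v₀ = 45.0 m/s, a = -10 m/s².
v = v₀ + at → t = (0 − 45.0) / -10 = 4.50 s
v² = v₀² + 2aΔx → Δx = (0² − 45.0²)/(2·-10) = 101 m

Phase 3 (free fall): v₀ = 0 m/s, a = -10 m/s².
Falls 135 m from rest: t = √(2·135/10) = 5.20 s; v = g·t = 52.0 m/s.
Total time = 1.50 + 4.50 + 5.20 = 11.2 s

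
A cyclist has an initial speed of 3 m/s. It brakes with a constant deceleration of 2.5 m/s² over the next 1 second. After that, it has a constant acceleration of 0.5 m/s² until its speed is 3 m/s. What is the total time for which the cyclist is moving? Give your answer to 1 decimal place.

Phase 1 (decelerating): v₀ = 3.00 m/s, a = -2.5 m/s².
v = v₀ + at = 3.00 + (-2.5)(1) = 0.500 m/s
Δx = v₀t + ½at² = 3.00·1 + 0.5·-2.5·1² = 1.75 m

Phase 2 (accelerating): v₀ = 0.500 m/s, a = 0.5 m/s².
v = v₀ + at → t = (3 − 0.500) / 0.5 = 5.00 s
v² = v₀² + 2aΔx → Δx = (3² − 0.500²)/(2·0.5) = 8.75 m
Total time = 1.00 + 5.00 = 6.00 s

6.0 s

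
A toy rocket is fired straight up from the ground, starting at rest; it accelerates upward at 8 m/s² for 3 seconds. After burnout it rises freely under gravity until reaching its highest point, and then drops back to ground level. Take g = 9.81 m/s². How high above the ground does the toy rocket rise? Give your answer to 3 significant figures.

Phase 1 (powered ascent): v₀ = 0 m/s, a = 8 m/s².
v = v₀ + at = 0 + (8)(3) = 24.0 m/s
Δx = v₀t + ½at² = 0·3 + 0.5·8·3² = 36.0 m

Phase 2 (coasting upward): v₀ = 24.0 m/s, a = -9.81 m/s².
v = v₀ + at → t = (0 − 24.0) / -9.81 = 2.45 s
v² = v₀² + 2aΔx → Δx = (0² − 24.0²)/(2·-9.81) = 29.4 m
Maximum height = 36.0 + 29.4 = 65.4 m

65.4 m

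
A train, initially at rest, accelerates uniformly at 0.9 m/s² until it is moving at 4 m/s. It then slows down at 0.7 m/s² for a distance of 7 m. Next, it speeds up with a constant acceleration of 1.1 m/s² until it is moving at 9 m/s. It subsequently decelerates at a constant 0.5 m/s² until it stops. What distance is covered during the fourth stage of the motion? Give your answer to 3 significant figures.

81.0 m

Phase 1 (accelerating): v₀ = 0 m/s, a = 0.9 m/s².
v = v₀ + at → t = (4 − 0) / 0.9 = 4.44 s
v² = v₀² + 2aΔx → Δx = (4² − 0²)/(2·0.9) = 8.89 m

Phase 2 (decelerating): v₀ = 4.00 m/s, a = -0.7 m/s².
v² = v₀² + 2aΔx = 4.00² + 2·-0.7·7 = 6.20 → v = 2.49 m/s
t = (v − v₀)/a = (2.49 − 4.00)/-0.7 = 2.16 s

Phase 3 (accelerating): v₀ = 2.49 m/s, a = 1.1 m/s².
v = v₀ + at → t = (9 − 2.49) / 1.1 = 5.92 s
v² = v₀² + 2aΔx → Δx = (9² − 2.49²)/(2·1.1) = 34.0 m

Phase 4 (decelerating): v₀ = 9.00 m/s, a = -0.5 m/s².
v = v₀ + at → t = (0 − 9.00) / -0.5 = 18.0 s
v² = v₀² + 2aΔx → Δx = (0² − 9.00²)/(2·-0.5) = 81.0 m
Distance in phase 4 = 81.0 m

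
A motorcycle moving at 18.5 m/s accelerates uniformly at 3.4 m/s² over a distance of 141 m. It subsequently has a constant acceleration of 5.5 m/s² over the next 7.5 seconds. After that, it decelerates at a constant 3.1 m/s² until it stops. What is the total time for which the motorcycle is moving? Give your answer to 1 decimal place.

Phase 1 (accelerating): v₀ = 18.5 m/s, a = 3.4 m/s².
v² = v₀² + 2aΔx = 18.5² + 2·3.4·141 = 1300 → v = 36.1 m/s
t = (v − v₀)/a = (36.1 − 18.5)/3.4 = 5.17 s

Phase 2 (accelerating): v₀ = 36.1 m/s, a = 5.5 m/s².
v = v₀ + at = 36.1 + (5.5)(7.5) = 77.3 m/s
Δx = v₀t + ½at² = 36.1·7.5 + 0.5·5.5·7.5² = 425 m

Phase 3 (decelerating): v₀ = 77.3 m/s, a = -3.1 m/s².
v = v₀ + at → t = (0 − 77.3) / -3.1 = 24.9 s
v² = v₀² + 2aΔx → Δx = (0² − 77.3²)/(2·-3.1) = 964 m
Total time = 5.17 + 7.50 + 24.9 = 37.6 s

37.6 s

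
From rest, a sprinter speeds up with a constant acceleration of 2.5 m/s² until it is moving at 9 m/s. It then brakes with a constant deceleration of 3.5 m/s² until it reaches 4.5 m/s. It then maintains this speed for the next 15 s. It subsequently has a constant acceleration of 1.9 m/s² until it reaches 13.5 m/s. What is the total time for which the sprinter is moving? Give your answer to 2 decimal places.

Phase 1 (accelerating): v₀ = 0 m/s, a = 2.5 m/s².
v = v₀ + at → t = (9 − 0) / 2.5 = 3.60 s
v² = v₀² + 2aΔx → Δx = (9² − 0²)/(2·2.5) = 16.2 m

Phase 2 (decelerating): v₀ = 9.00 m/s, a = -3.5 m/s².
v = v₀ + at → t = (4.5 − 9.00) / -3.5 = 1.29 s
v² = v₀² + 2aΔx → Δx = (4.5² − 9.00²)/(2·-3.5) = 8.68 m

Phase 3 (constant speed): v₀ = 4.50 m/s, a = 0 m/s².
v = v₀ + at = 4.50 + (0)(15) = 4.50 m/s
Δx = v₀t + ½at² = 4.50·15 + 0.5·0·15² = 67.5 m

Phase 4 (accelerating): v₀ = 4.50 m/s, a = 1.9 m/s².
v = v₀ + at → t = (13.5 − 4.50) / 1.9 = 4.74 s
v² = v₀² + 2aΔx → Δx = (13.5² − 4.50²)/(2·1.9) = 42.6 m
Total time = 3.60 + 1.29 + 15.0 + 4.74 = 24.6 s

24.62 s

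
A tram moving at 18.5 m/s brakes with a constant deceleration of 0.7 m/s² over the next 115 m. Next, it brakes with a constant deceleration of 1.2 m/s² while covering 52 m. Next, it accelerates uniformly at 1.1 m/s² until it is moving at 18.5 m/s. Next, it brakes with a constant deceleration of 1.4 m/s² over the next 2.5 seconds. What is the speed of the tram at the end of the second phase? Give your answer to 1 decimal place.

Phase 1 (decelerating): v₀ = 18.5 m/s, a = -0.7 m/s².
v² = v₀² + 2aΔx = 18.5² + 2·-0.7·115 = 181 → v = 13.5 m/s
t = (v − v₀)/a = (13.5 − 18.5)/-0.7 = 7.20 s

Phase 2 (decelerating): v₀ = 13.5 m/s, a = -1.2 m/s².
v² = v₀² + 2aΔx = 13.5² + 2·-1.2·52 = 56.5 → v = 7.51 m/s
t = (v − v₀)/a = (7.51 − 13.5)/-1.2 = 4.96 s
Speed at end of phase 2 = 7.51 m/s

7.5 m/s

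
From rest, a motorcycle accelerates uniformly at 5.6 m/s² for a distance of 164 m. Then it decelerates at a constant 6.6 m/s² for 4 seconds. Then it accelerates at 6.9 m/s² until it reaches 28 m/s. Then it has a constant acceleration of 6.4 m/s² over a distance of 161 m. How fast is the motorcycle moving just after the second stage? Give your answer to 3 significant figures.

16.5 m/s

Phase 1 (accelerating): v₀ = 0 m/s, a = 5.6 m/s².
v² = v₀² + 2aΔx = 0² + 2·5.6·164 = 1840 → v = 42.9 m/s
t = (v − v₀)/a = (42.9 − 0)/5.6 = 7.65 s

Phase 2 (decelerating): v₀ = 42.9 m/s, a = -6.6 m/s².
v = v₀ + at = 42.9 + (-6.6)(4) = 16.5 m/s
Δx = v₀t + ½at² = 42.9·4 + 0.5·-6.6·4² = 119 m
Speed at end of phase 2 = 16.5 m/s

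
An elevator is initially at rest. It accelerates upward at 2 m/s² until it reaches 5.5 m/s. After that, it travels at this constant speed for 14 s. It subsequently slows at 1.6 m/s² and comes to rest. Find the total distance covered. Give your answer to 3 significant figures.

94.0 m

Phase 1 (accelerating): v₀ = 0 m/s, a = 2 m/s².
v = v₀ + at → t = (5.5 − 0) / 2 = 2.75 s
v² = v₀² + 2aΔx → Δx = (5.5² − 0²)/(2·2) = 7.56 m

Phase 2 (constant speed): v₀ = 5.50 m/s, a = 0 m/s².
v = v₀ + at = 5.50 + (0)(14) = 5.50 m/s
Δx = v₀t + ½at² = 5.50·14 + 0.5·0·14² = 77.0 m

Phase 3 (decelerating): v₀ = 5.50 m/s, a = -1.6 m/s².
v = v₀ + at → t = (0 − 5.50) / -1.6 = 3.44 s
v² = v₀² + 2aΔx → Δx = (0² − 5.50²)/(2·-1.6) = 9.45 m
Total distance = 7.56 + 77.0 + 9.45 = 94.0 m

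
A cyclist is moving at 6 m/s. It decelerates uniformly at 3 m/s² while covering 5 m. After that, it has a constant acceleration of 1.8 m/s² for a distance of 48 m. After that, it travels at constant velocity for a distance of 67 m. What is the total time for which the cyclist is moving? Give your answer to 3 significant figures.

12.3 s

Phase 1 (decelerating): v₀ = 6.00 m/s, a = -3 m/s².
v² = v₀² + 2aΔx = 6.00² + 2·-3·5 = 6.00 → v = 2.45 m/s
t = (v − v₀)/a = (2.45 − 6.00)/-3 = 1.18 s

Phase 2 (accelerating): v₀ = 2.45 m/s, a = 1.8 m/s².
v² = v₀² + 2aΔx = 2.45² + 2·1.8·48 = 179 → v = 13.4 m/s
t = (v − v₀)/a = (13.4 − 2.45)/1.8 = 6.07 s

Phase 3 (constant speed): v₀ = 13.4 m/s, a = 0 m/s².
Constant speed: t = d/v = 67/13.4 = 5.01 s
Total time = 1.18 + 6.07 + 5.01 = 12.3 s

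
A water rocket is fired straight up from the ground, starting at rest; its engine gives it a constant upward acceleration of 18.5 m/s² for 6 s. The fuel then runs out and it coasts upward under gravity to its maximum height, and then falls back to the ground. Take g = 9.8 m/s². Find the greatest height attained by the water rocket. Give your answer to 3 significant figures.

962 m

Phase 1 (powered ascent): v₀ = 0 m/s, a = 18.5 m/s².
v = v₀ + at = 0 + (18.5)(6) = 111 m/s
Δx = v₀t + ½at² = 0·6 + 0.5·18.5·6² = 333 m

Phase 2 (coasting upward): v₀ = 111 m/s, a = -9.8 m/s².
v = v₀ + at → t = (0 − 111) / -9.8 = 11.3 s
v² = v₀² + 2aΔx → Δx = (0² − 111²)/(2·-9.8) = 629 m
Maximum height = 333 + 629 = 962 m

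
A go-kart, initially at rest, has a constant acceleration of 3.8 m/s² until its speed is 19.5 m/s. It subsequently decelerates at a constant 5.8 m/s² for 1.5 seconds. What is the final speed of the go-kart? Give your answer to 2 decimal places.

10.80 m/s

Phase 1 (accelerating): v₀ = 0 m/s, a = 3.8 m/s².
v = v₀ + at → t = (19.5 − 0) / 3.8 = 5.13 s
v² = v₀² + 2aΔx → Δx = (19.5² − 0²)/(2·3.8) = 50.0 m

Phase 2 (decelerating): v₀ = 19.5 m/s, a = -5.8 m/s².
v = v₀ + at = 19.5 + (-5.8)(1.5) = 10.8 m/s
Δx = v₀t + ½at² = 19.5·1.5 + 0.5·-5.8·1.5² = 22.7 m
Final speed = 10.8 m/s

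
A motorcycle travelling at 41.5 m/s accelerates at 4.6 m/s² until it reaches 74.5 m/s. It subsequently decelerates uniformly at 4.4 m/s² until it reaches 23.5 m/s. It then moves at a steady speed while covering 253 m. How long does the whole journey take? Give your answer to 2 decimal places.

29.53 s

Phase 1 (accelerating): v₀ = 41.5 m/s, a = 4.6 m/s².
v = v₀ + at → t = (74.5 − 41.5) / 4.6 = 7.17 s
v² = v₀² + 2aΔx → Δx = (74.5² − 41.5²)/(2·4.6) = 416 m

Phase 2 (decelerating): v₀ = 74.5 m/s, a = -4.4 m/s².
v = v₀ + at → t = (23.5 − 74.5) / -4.4 = 11.6 s
v² = v₀² + 2aΔx → Δx = (23.5² − 74.5²)/(2·-4.4) = 568 m

Phase 3 (constant speed): v₀ = 23.5 m/s, a = 0 m/s².
Constant speed: t = d/v = 253/23.5 = 10.8 s
Total time = 7.17 + 11.6 + 10.8 = 29.5 s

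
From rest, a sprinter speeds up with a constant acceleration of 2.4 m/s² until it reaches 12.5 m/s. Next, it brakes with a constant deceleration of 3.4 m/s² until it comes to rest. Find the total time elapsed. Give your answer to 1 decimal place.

Phase 1 (accelerating): v₀ = 0 m/s, a = 2.4 m/s².
v = v₀ + at → t = (12.5 − 0) / 2.4 = 5.21 s
v² = v₀² + 2aΔx → Δx = (12.5² − 0²)/(2·2.4) = 32.6 m

Phase 2 (decelerating): v₀ = 12.5 m/s, a = -3.4 m/s².
v = v₀ + at → t = (0 − 12.5) / -3.4 = 3.68 s
v² = v₀² + 2aΔx → Δx = (0² − 12.5²)/(2·-3.4) = 23.0 m
Total time = 5.21 + 3.68 = 8.88 s

8.9 s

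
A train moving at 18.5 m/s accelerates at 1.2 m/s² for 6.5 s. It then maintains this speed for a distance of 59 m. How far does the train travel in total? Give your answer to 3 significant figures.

205 m

Phase 1 (accelerating): v₀ = 18.5 m/s, a = 1.2 m/s².
v = v₀ + at = 18.5 + (1.2)(6.5) = 26.3 m/s
Δx = v₀t + ½at² = 18.5·6.5 + 0.5·1.2·6.5² = 146 m

Phase 2 (constant speed): v₀ = 26.3 m/s, a = 0 m/s².
Constant speed: t = d/v = 59/26.3 = 2.24 s
Total distance = 146 + 59.0 = 205 m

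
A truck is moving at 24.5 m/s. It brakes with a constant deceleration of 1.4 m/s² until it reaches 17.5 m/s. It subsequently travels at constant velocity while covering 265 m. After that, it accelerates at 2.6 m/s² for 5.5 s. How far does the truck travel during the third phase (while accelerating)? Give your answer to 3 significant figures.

Phase 1 (decelerating): v₀ = 24.5 m/s, a = -1.4 m/s².
v = v₀ + at → t = (17.5 − 24.5) / -1.4 = 5.00 s
v² = v₀² + 2aΔx → Δx = (17.5² − 24.5²)/(2·-1.4) = 105 m

Phase 2 (constant speed): v₀ = 17.5 m/s, a = 0 m/s².
Constant speed: t = d/v = 265/17.5 = 15.1 s

Phase 3 (accelerating): v₀ = 17.5 m/s, a = 2.6 m/s².
v = v₀ + at = 17.5 + (2.6)(5.5) = 31.8 m/s
Δx = v₀t + ½at² = 17.5·5.5 + 0.5·2.6·5.5² = 136 m
Distance in phase 3 = 136 m

136 m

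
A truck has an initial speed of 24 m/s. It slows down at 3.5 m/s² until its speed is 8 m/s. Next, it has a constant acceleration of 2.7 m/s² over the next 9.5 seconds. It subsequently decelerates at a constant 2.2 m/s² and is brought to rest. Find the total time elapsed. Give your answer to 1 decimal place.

Phase 1 (decelerating): v₀ = 24.0 m/s, a = -3.5 m/s².
v = v₀ + at → t = (8 − 24.0) / -3.5 = 4.57 s
v² = v₀² + 2aΔx → Δx = (8² − 24.0²)/(2·-3.5) = 73.1 m

Phase 2 (accelerating): v₀ = 8.00 m/s, a = 2.7 m/s².
v = v₀ + at = 8.00 + (2.7)(9.5) = 33.7 m/s
Δx = v₀t + ½at² = 8.00·9.5 + 0.5·2.7·9.5² = 198 m

Phase 3 (decelerating): v₀ = 33.7 m/s, a = -2.2 m/s².
v = v₀ + at → t = (0 − 33.7) / -2.2 = 15.3 s
v² = v₀² + 2aΔx → Δx = (0² − 33.7²)/(2·-2.2) = 257 m
Total time = 4.57 + 9.50 + 15.3 = 29.4 s

29.4 s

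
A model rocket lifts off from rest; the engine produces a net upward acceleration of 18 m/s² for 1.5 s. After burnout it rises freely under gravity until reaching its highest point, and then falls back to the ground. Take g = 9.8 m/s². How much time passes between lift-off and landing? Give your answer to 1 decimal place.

Phase 1 (powered ascent): v₀ = 0 m/s, a = 18 m/s².
v = v₀ + at = 0 + (18)(1.5) = 27.0 m/s
Δx = v₀t + ½at² = 0·1.5 + 0.5·18·1.5² = 20.2 m

Phase 2 (coasting upward): v₀ = 27.0 m/s, a = -9.8 m/s².
v = v₀ + at → t = (0 − 27.0) / -9.8 = 2.76 s
v² = v₀² + 2aΔx → Δx = (0² − 27.0²)/(2·-9.8) = 37.2 m

Phase 3 (free fall): v₀ = 0 m/s, a = -9.8 m/s².
Falls 57.4 m from rest: t = √(2·57.4/9.8) = 3.42 s; v = g·t = 33.6 m/s.
Total time = 1.50 + 2.76 + 3.42 = 7.68 s

7.7 s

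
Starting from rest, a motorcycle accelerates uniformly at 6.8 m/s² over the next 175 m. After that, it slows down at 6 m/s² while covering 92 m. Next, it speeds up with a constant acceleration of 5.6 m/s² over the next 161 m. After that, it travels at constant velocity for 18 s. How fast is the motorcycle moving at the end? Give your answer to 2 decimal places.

Phase 1 (accelerating): v₀ = 0 m/s, a = 6.8 m/s².
v² = v₀² + 2aΔx = 0² + 2·6.8·175 = 2380 → v = 48.8 m/s
t = (v − v₀)/a = (48.8 − 0)/6.8 = 7.17 s

Phase 2 (decelerating): v₀ = 48.8 m/s, a = -6 m/s².
v² = v₀² + 2aΔx = 48.8² + 2·-6·92 = 1280 → v = 35.7 m/s
t = (v − v₀)/a = (35.7 − 48.8)/-6 = 2.18 s

Phase 3 (accelerating): v₀ = 35.7 m/s, a = 5.6 m/s².
v² = v₀² + 2aΔx = 35.7² + 2·5.6·161 = 3080 → v = 55.5 m/s
t = (v − v₀)/a = (55.5 − 35.7)/5.6 = 3.53 s

Phase 4 (constant speed): v₀ = 55.5 m/s, a = 0 m/s².
v = v₀ + at = 55.5 + (0)(18) = 55.5 m/s
Δx = v₀t + ½at² = 55.5·18 + 0.5·0·18² = 999 m
Final speed = 55.5 m/s

55.49 m/s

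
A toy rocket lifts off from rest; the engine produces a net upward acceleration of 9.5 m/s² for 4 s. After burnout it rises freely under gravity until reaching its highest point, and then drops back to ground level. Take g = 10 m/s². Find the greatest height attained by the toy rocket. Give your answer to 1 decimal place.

148.2 m

Phase 1 (powered ascent): v₀ = 0 m/s, a = 9.5 m/s².
v = v₀ + at = 0 + (9.5)(4) = 38.0 m/s
Δx = v₀t + ½at² = 0·4 + 0.5·9.5·4² = 76.0 m

Phase 2 (coasting upward): v₀ = 38.0 m/s, a = -10 m/s².
v = v₀ + at → t = (0 − 38.0) / -10 = 3.80 s
v² = v₀² + 2aΔx → Δx = (0² − 38.0²)/(2·-10) = 72.2 m
Maximum height = 76.0 + 72.2 = 148 m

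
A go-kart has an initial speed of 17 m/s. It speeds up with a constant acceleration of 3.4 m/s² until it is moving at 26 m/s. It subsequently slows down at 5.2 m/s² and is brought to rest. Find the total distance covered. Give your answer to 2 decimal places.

121.91 m

Phase 1 (accelerating): v₀ = 17.0 m/s, a = 3.4 m/s².
v = v₀ + at → t = (26 − 17.0) / 3.4 = 2.65 s
v² = v₀² + 2aΔx → Δx = (26² − 17.0²)/(2·3.4) = 56.9 m

Phase 2 (decelerating): v₀ = 26.0 m/s, a = -5.2 m/s².
v = v₀ + at → t = (0 − 26.0) / -5.2 = 5.00 s
v² = v₀² + 2aΔx → Δx = (0² − 26.0²)/(2·-5.2) = 65.0 m
Total distance = 56.9 + 65.0 = 122 m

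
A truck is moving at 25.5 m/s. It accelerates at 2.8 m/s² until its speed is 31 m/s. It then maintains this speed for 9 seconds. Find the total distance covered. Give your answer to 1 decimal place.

Phase 1 (accelerating): v₀ = 25.5 m/s, a = 2.8 m/s².
v = v₀ + at → t = (31 − 25.5) / 2.8 = 1.96 s
v² = v₀² + 2aΔx → Δx = (31² − 25.5²)/(2·2.8) = 55.5 m

Phase 2 (constant speed): v₀ = 31.0 m/s, a = 0 m/s².
v = v₀ + at = 31.0 + (0)(9) = 31.0 m/s
Δx = v₀t + ½at² = 31.0·9 + 0.5·0·9² = 279 m
Total distance = 55.5 + 279 = 334 m

334.5 m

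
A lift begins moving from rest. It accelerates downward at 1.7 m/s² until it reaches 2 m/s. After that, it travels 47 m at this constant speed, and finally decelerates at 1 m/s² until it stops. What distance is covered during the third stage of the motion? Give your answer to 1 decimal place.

Phase 1 (accelerating): v₀ = 0 m/s, a = 1.7 m/s².
v = v₀ + at → t = (2 − 0) / 1.7 = 1.18 s
v² = v₀² + 2aΔx → Δx = (2² − 0²)/(2·1.7) = 1.18 m

Phase 2 (constant speed): v₀ = 2.00 m/s, a = 0 m/s².
Constant speed: t = d/v = 47/2.00 = 23.5 s

Phase 3 (decelerating): v₀ = 2.00 m/s, a = -1 m/s².
v = v₀ + at → t = (0 − 2.00) / -1 = 2.00 s
v² = v₀² + 2aΔx → Δx = (0² − 2.00²)/(2·-1) = 2.00 m
Distance in phase 3 = 2.00 m

2.0 m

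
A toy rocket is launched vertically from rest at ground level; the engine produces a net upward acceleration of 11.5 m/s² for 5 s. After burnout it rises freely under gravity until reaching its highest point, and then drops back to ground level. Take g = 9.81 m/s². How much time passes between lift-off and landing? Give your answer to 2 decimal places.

18.84 s

Phase 1 (powered ascent): v₀ = 0 m/s, a = 11.5 m/s².
v = v₀ + at = 0 + (11.5)(5) = 57.5 m/s
Δx = v₀t + ½at² = 0·5 + 0.5·11.5·5² = 144 m

Phase 2 (coasting upward): v₀ = 57.5 m/s, a = -9.81 m/s².
v = v₀ + at → t = (0 − 57.5) / -9.81 = 5.86 s
v² = v₀² + 2aΔx → Δx = (0² − 57.5²)/(2·-9.81) = 169 m

Phase 3 (free fall): v₀ = 0 m/s, a = -9.81 m/s².
Falls 312 m from rest: t = √(2·312/9.81) = 7.98 s; v = g·t = 78.3 m/s.
Total time = 5.00 + 5.86 + 7.98 = 18.8 s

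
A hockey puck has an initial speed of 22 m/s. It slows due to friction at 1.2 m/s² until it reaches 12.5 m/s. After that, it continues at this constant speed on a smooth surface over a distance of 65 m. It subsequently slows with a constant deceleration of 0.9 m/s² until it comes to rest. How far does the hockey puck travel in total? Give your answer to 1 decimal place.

288.4 m

Phase 1 (decelerating): v₀ = 22.0 m/s, a = -1.2 m/s².
v = v₀ + at → t = (12.5 − 22.0) / -1.2 = 7.92 s
v² = v₀² + 2aΔx → Δx = (12.5² − 22.0²)/(2·-1.2) = 137 m

Phase 2 (constant speed): v₀ = 12.5 m/s, a = 0 m/s².
Constant speed: t = d/v = 65/12.5 = 5.20 s

Phase 3 (decelerating): v₀ = 12.5 m/s, a = -0.9 m/s².
v = v₀ + at → t = (0 − 12.5) / -0.9 = 13.9 s
v² = v₀² + 2aΔx → Δx = (0² − 12.5²)/(2·-0.9) = 86.8 m
Total distance = 137 + 65.0 + 86.8 = 288 m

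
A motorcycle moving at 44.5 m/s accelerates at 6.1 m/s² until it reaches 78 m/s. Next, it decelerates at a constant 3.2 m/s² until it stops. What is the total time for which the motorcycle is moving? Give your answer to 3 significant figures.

29.9 s

Phase 1 (accelerating): v₀ = 44.5 m/s, a = 6.1 m/s².
v = v₀ + at → t = (78 − 44.5) / 6.1 = 5.49 s
v² = v₀² + 2aΔx → Δx = (78² − 44.5²)/(2·6.1) = 336 m

Phase 2 (decelerating): v₀ = 78.0 m/s, a = -3.2 m/s².
v = v₀ + at → t = (0 − 78.0) / -3.2 = 24.4 s
v² = v₀² + 2aΔx → Δx = (0² − 78.0²)/(2·-3.2) = 951 m
Total time = 5.49 + 24.4 = 29.9 s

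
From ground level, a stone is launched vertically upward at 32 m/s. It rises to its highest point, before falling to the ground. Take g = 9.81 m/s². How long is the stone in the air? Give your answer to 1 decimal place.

Phase 1 (rising): v₀ = 32.0 m/s, a = -9.81 m/s².
v = v₀ + at → t = (0 − 32.0) / -9.81 = 3.26 s
v² = v₀² + 2aΔx → Δx = (0² − 32.0²)/(2·-9.81) = 52.2 m

Phase 2 (falling): v₀ = 0 m/s, a = -9.81 m/s².
Falls 52.2 m from rest: t = √(2·52.2/9.81) = 3.26 s; v = g·t = 32.0 m/s.
Total time = 3.26 + 3.26 = 6.52 s

6.5 s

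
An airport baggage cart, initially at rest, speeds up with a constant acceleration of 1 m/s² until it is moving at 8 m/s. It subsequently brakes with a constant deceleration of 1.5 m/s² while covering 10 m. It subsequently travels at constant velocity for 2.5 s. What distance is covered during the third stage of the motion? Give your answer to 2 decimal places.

14.58 m

Phase 1 (accelerating): v₀ = 0 m/s, a = 1 m/s².
v = v₀ + at → t = (8 − 0) / 1 = 8.00 s
v² = v₀² + 2aΔx → Δx = (8² − 0²)/(2·1) = 32.0 m

Phase 2 (decelerating): v₀ = 8.00 m/s, a = -1.5 m/s².
v² = v₀² + 2aΔx = 8.00² + 2·-1.5·10 = 34.0 → v = 5.83 m/s
t = (v − v₀)/a = (5.83 − 8.00)/-1.5 = 1.45 s

Phase 3 (constant speed): v₀ = 5.83 m/s, a = 0 m/s².
v = v₀ + at = 5.83 + (0)(2.5) = 5.83 m/s
Δx = v₀t + ½at² = 5.83·2.5 + 0.5·0·2.5² = 14.6 m
Distance in phase 3 = 14.6 m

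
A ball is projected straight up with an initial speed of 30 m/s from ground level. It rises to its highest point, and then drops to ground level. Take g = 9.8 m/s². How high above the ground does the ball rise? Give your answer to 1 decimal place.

45.9 m

Phase 1 (rising): v₀ = 30.0 m/s, a = -9.8 m/s².
v = v₀ + at → t = (0 − 30.0) / -9.8 = 3.06 s
v² = v₀² + 2aΔx → Δx = (0² − 30.0²)/(2·-9.8) = 45.9 m
Maximum height = 45.9 m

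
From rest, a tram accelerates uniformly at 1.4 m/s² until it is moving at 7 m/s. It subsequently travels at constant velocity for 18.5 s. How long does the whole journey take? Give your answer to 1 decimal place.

23.5 s

Phase 1 (accelerating): v₀ = 0 m/s, a = 1.4 m/s².
v = v₀ + at → t = (7 − 0) / 1.4 = 5.00 s
v² = v₀² + 2aΔx → Δx = (7² − 0²)/(2·1.4) = 17.5 m

Phase 2 (constant speed): v₀ = 7.00 m/s, a = 0 m/s².
v = v₀ + at = 7.00 + (0)(18.5) = 7.00 m/s
Δx = v₀t + ½at² = 7.00·18.5 + 0.5·0·18.5² = 130 m
Total time = 5.00 + 18.5 = 23.5 s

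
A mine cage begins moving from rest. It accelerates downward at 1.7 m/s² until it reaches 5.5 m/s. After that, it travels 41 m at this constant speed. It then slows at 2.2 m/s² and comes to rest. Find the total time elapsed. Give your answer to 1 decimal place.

Phase 1 (accelerating): v₀ = 0 m/s, a = 1.7 m/s².
v = v₀ + at → t = (5.5 − 0) / 1.7 = 3.24 s
v² = v₀² + 2aΔx → Δx = (5.5² − 0²)/(2·1.7) = 8.90 m

Phase 2 (constant speed): v₀ = 5.50 m/s, a = 0 m/s².
Constant speed: t = d/v = 41/5.50 = 7.45 s

Phase 3 (decelerating): v₀ = 5.50 m/s, a = -2.2 m/s².
v = v₀ + at → t = (0 − 5.50) / -2.2 = 2.50 s
v² = v₀² + 2aΔx → Δx = (0² − 5.50²)/(2·-2.2) = 6.87 m
Total time = 3.24 + 7.45 + 2.50 = 13.2 s

13.2 s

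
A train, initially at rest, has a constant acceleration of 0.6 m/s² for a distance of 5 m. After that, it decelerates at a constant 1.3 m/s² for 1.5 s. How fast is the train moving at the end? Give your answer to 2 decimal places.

0.50 m/s

Phase 1 (accelerating): v₀ = 0 m/s, a = 0.6 m/s².
v² = v₀² + 2aΔx = 0² + 2·0.6·5 = 6.00 → v = 2.45 m/s
t = (v − v₀)/a = (2.45 − 0)/0.6 = 4.08 s

Phase 2 (decelerating): v₀ = 2.45 m/s, a = -1.3 m/s².
v = v₀ + at = 2.45 + (-1.3)(1.5) = 0.499 m/s
Δx = v₀t + ½at² = 2.45·1.5 + 0.5·-1.3·1.5² = 2.21 m
Final speed = 0.499 m/s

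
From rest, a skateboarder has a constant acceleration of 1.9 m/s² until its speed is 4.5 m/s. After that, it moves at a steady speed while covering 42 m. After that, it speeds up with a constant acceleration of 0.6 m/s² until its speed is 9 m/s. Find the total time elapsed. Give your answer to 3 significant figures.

19.2 s

Phase 1 (accelerating): v₀ = 0 m/s, a = 1.9 m/s².
v = v₀ + at → t = (4.5 − 0) / 1.9 = 2.37 s
v² = v₀² + 2aΔx → Δx = (4.5² − 0²)/(2·1.9) = 5.33 m

Phase 2 (constant speed): v₀ = 4.50 m/s, a = 0 m/s².
Constant speed: t = d/v = 42/4.50 = 9.33 s

Phase 3 (accelerating): v₀ = 4.50 m/s, a = 0.6 m/s².
v = v₀ + at → t = (9 − 4.50) / 0.6 = 7.50 s
v² = v₀² + 2aΔx → Δx = (9² − 4.50²)/(2·0.6) = 50.6 m
Total time = 2.37 + 9.33 + 7.50 = 19.2 s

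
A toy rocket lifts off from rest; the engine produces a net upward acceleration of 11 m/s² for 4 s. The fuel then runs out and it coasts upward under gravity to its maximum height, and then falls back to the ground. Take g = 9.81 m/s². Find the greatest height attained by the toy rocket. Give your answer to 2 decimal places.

186.67 m

Phase 1 (powered ascent): v₀ = 0 m/s, a = 11 m/s².
v = v₀ + at = 0 + (11)(4) = 44.0 m/s
Δx = v₀t + ½at² = 0·4 + 0.5·11·4² = 88.0 m

Phase 2 (coasting upward): v₀ = 44.0 m/s, a = -9.81 m/s².
v = v₀ + at → t = (0 − 44.0) / -9.81 = 4.49 s
v² = v₀² + 2aΔx → Δx = (0² − 44.0²)/(2·-9.81) = 98.7 m
Maximum height = 88.0 + 98.7 = 187 m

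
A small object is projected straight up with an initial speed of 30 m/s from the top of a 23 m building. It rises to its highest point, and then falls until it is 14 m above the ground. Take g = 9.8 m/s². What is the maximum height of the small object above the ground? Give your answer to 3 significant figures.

68.9 m

Phase 1 (rising): v₀ = 30.0 m/s, a = -9.8 m/s².
v = v₀ + at → t = (0 − 30.0) / -9.8 = 3.06 s
v² = v₀² + 2aΔx → Δx = (0² − 30.0²)/(2·-9.8) = 45.9 m
Maximum height = 23 + 45.9 = 68.9 m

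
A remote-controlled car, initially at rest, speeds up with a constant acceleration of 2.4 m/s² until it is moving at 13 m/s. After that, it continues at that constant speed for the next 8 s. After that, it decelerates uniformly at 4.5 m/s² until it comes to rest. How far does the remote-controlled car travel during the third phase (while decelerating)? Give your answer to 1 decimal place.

Phase 1 (accelerating): v₀ = 0 m/s, a = 2.4 m/s².
v = v₀ + at → t = (13 − 0) / 2.4 = 5.42 s
v² = v₀² + 2aΔx → Δx = (13² − 0²)/(2·2.4) = 35.2 m

Phase 2 (constant speed): v₀ = 13.0 m/s, a = 0 m/s².
v = v₀ + at = 13.0 + (0)(8) = 13.0 m/s
Δx = v₀t + ½at² = 13.0·8 + 0.5·0·8² = 104 m

Phase 3 (decelerating): v₀ = 13.0 m/s, a = -4.5 m/s².
v = v₀ + at → t = (0 − 13.0) / -4.5 = 2.89 s
v² = v₀² + 2aΔx → Δx = (0² − 13.0²)/(2·-4.5) = 18.8 m
Distance in phase 3 = 18.8 m

18.8 m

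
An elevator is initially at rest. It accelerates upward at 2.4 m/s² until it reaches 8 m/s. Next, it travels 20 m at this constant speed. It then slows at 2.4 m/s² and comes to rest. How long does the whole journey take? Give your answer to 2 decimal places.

Phase 1 (accelerating): v₀ = 0 m/s, a = 2.4 m/s².
v = v₀ + at → t = (8 − 0) / 2.4 = 3.33 s
v² = v₀² + 2aΔx → Δx = (8² − 0²)/(2·2.4) = 13.3 m

Phase 2 (constant speed): v₀ = 8.00 m/s, a = 0 m/s².
Constant speed: t = d/v = 20/8.00 = 2.50 s

Phase 3 (decelerating): v₀ = 8.00 m/s, a = -2.4 m/s².
v = v₀ + at → t = (0 − 8.00) / -2.4 = 3.33 s
v² = v₀² + 2aΔx → Δx = (0² − 8.00²)/(2·-2.4) = 13.3 m
Total time = 3.33 + 2.50 + 3.33 = 9.17 s

9.17 s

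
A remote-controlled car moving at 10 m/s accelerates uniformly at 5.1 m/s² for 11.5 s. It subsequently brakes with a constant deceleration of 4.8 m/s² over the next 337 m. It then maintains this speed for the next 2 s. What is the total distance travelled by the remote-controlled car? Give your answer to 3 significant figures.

866 m

Phase 1 (accelerating): v₀ = 10.0 m/s, a = 5.1 m/s².
v = v₀ + at = 10.0 + (5.1)(11.5) = 68.7 m/s
Δx = v₀t + ½at² = 10.0·11.5 + 0.5·5.1·11.5² = 452 m

Phase 2 (decelerating): v₀ = 68.7 m/s, a = -4.8 m/s².
v² = v₀² + 2aΔx = 68.7² + 2·-4.8·337 = 1480 → v = 38.4 m/s
t = (v − v₀)/a = (38.4 − 68.7)/-4.8 = 6.29 s

Phase 3 (constant speed): v₀ = 38.4 m/s, a = 0 m/s².
v = v₀ + at = 38.4 + (0)(2) = 38.4 m/s
Δx = v₀t + ½at² = 38.4·2 + 0.5·0·2² = 76.9 m
Total distance = 452 + 337 + 76.9 = 866 m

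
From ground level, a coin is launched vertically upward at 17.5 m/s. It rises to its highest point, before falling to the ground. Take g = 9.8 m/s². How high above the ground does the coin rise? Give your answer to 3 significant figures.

Phase 1 (rising): v₀ = 17.5 m/s, a = -9.8 m/s².
v = v₀ + at → t = (0 − 17.5) / -9.8 = 1.79 s
v² = v₀² + 2aΔx → Δx = (0² − 17.5²)/(2·-9.8) = 15.6 m
Maximum height = 15.6 m

15.6 m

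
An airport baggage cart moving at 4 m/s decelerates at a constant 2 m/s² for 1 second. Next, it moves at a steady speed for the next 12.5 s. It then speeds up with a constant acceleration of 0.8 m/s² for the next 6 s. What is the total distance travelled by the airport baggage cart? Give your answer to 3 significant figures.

54.4 m

Phase 1 (decelerating): v₀ = 4.00 m/s, a = -2 m/s².
v = v₀ + at = 4.00 + (-2)(1) = 2.00 m/s
Δx = v₀t + ½at² = 4.00·1 + 0.5·-2·1² = 3.00 m

Phase 2 (constant speed): v₀ = 2.00 m/s, a = 0 m/s².
v = v₀ + at = 2.00 + (0)(12.5) = 2.00 m/s
Δx = v₀t + ½at² = 2.00·12.5 + 0.5·0·12.5² = 25.0 m

Phase 3 (accelerating): v₀ = 2.00 m/s, a = 0.8 m/s².
v = v₀ + at = 2.00 + (0.8)(6) = 6.80 m/s
Δx = v₀t + ½at² = 2.00·6 + 0.5·0.8·6² = 26.4 m
Total distance = 3.00 + 25.0 + 26.4 = 54.4 m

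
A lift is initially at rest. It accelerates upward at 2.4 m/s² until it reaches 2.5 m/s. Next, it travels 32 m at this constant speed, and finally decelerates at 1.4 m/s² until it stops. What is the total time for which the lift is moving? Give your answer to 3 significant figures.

15.6 s

Phase 1 (accelerating): v₀ = 0 m/s, a = 2.4 m/s².
v = v₀ + at → t = (2.5 − 0) / 2.4 = 1.04 s
v² = v₀² + 2aΔx → Δx = (2.5² − 0²)/(2·2.4) = 1.30 m

Phase 2 (constant speed): v₀ = 2.50 m/s, a = 0 m/s².
Constant speed: t = d/v = 32/2.50 = 12.8 s

Phase 3 (decelerating): v₀ = 2.50 m/s, a = -1.4 m/s².
v = v₀ + at → t = (0 − 2.50) / -1.4 = 1.79 s
v² = v₀² + 2aΔx → Δx = (0² − 2.50²)/(2·-1.4) = 2.23 m
Total time = 1.04 + 12.8 + 1.79 = 15.6 s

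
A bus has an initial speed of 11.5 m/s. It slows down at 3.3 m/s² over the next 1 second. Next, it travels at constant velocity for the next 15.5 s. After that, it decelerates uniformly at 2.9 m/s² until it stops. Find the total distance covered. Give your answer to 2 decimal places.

Phase 1 (decelerating): v₀ = 11.5 m/s, a = -3.3 m/s².
v = v₀ + at = 11.5 + (-3.3)(1) = 8.20 m/s
Δx = v₀t + ½at² = 11.5·1 + 0.5·-3.3·1² = 9.85 m

Phase 2 (constant speed): v₀ = 8.20 m/s, a = 0 m/s².
v = v₀ + at = 8.20 + (0)(15.5) = 8.20 m/s
Δx = v₀t + ½at² = 8.20·15.5 + 0.5·0·15.5² = 127 m

Phase 3 (decelerating): v₀ = 8.20 m/s, a = -2.9 m/s².
v = v₀ + at → t = (0 − 8.20) / -2.9 = 2.83 s
v² = v₀² + 2aΔx → Δx = (0² − 8.20²)/(2·-2.9) = 11.6 m
Total distance = 9.85 + 127 + 11.6 = 149 m

148.54 m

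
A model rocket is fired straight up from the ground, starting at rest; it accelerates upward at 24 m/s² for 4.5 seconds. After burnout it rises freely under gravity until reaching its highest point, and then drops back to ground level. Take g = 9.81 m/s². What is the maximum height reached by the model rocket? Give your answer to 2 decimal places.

837.50 m

Phase 1 (powered ascent): v₀ = 0 m/s, a = 24 m/s².
v = v₀ + at = 0 + (24)(4.5) = 108 m/s
Δx = v₀t + ½at² = 0·4.5 + 0.5·24·4.5² = 243 m

Phase 2 (coasting upward): v₀ = 108 m/s, a = -9.81 m/s².
v = v₀ + at → t = (0 − 108) / -9.81 = 11.0 s
v² = v₀² + 2aΔx → Δx = (0² − 108²)/(2·-9.81) = 594 m
Maximum height = 243 + 594 = 837 m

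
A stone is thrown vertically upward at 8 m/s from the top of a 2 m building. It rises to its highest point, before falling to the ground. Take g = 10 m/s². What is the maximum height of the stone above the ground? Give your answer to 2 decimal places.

Phase 1 (rising): v₀ = 8.00 m/s, a = -10 m/s².
v = v₀ + at → t = (0 − 8.00) / -10 = 0.800 s
v² = v₀² + 2aΔx → Δx = (0² − 8.00²)/(2·-10) = 3.20 m
Maximum height = 2 + 3.20 = 5.20 m

5.20 m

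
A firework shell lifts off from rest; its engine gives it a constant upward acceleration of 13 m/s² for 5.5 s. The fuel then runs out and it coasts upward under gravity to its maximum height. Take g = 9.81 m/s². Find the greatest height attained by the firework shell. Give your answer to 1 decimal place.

Phase 1 (powered ascent): v₀ = 0 m/s, a = 13 m/s².
v = v₀ + at = 0 + (13)(5.5) = 71.5 m/s
Δx = v₀t + ½at² = 0·5.5 + 0.5·13·5.5² = 197 m

Phase 2 (coasting upward): v₀ = 71.5 m/s, a = -9.81 m/s².
v = v₀ + at → t = (0 − 71.5) / -9.81 = 7.29 s
v² = v₀² + 2aΔx → Δx = (0² − 71.5²)/(2·-9.81) = 261 m
Maximum height = 197 + 261 = 457 m

457.2 m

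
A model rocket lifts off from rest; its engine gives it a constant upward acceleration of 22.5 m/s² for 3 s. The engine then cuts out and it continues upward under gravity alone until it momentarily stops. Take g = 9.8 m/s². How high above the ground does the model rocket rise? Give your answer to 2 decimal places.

333.71 m

Phase 1 (powered ascent): v₀ = 0 m/s, a = 22.5 m/s².
v = v₀ + at = 0 + (22.5)(3) = 67.5 m/s
Δx = v₀t + ½at² = 0·3 + 0.5·22.5·3² = 101 m

Phase 2 (coasting upward): v₀ = 67.5 m/s, a = -9.8 m/s².
v = v₀ + at → t = (0 − 67.5) / -9.8 = 6.89 s
v² = v₀² + 2aΔx → Δx = (0² − 67.5²)/(2·-9.8) = 232 m
Maximum height = 101 + 232 = 334 m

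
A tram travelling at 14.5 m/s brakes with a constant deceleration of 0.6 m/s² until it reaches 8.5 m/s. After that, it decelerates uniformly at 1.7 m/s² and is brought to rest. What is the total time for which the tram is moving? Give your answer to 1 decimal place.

15.0 s

Phase 1 (decelerating): v₀ = 14.5 m/s, a = -0.6 m/s².
v = v₀ + at → t = (8.5 − 14.5) / -0.6 = 10.0 s
v² = v₀² + 2aΔx → Δx = (8.5² − 14.5²)/(2·-0.6) = 115 m

Phase 2 (decelerating): v₀ = 8.50 m/s, a = -1.7 m/s².
v = v₀ + at → t = (0 − 8.50) / -1.7 = 5.00 s
v² = v₀² + 2aΔx → Δx = (0² − 8.50²)/(2·-1.7) = 21.2 m
Total time = 10.0 + 5.00 = 15.0 s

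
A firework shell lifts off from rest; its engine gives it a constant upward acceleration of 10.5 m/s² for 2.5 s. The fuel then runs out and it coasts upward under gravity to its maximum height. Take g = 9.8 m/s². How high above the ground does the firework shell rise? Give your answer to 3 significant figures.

Phase 1 (powered ascent): v₀ = 0 m/s, a = 10.5 m/s².
v = v₀ + at = 0 + (10.5)(2.5) = 26.2 m/s
Δx = v₀t + ½at² = 0·2.5 + 0.5·10.5·2.5² = 32.8 m

Phase 2 (coasting upward): v₀ = 26.2 m/s, a = -9.8 m/s².
v = v₀ + at → t = (0 − 26.2) / -9.8 = 2.68 s
v² = v₀² + 2aΔx → Δx = (0² − 26.2²)/(2·-9.8) = 35.2 m
Maximum height = 32.8 + 35.2 = 68.0 m

68.0 m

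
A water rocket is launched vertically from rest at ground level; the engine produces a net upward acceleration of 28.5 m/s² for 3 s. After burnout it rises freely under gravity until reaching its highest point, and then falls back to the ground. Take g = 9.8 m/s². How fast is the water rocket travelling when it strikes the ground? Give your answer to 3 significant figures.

Phase 1 (powered ascent): v₀ = 0 m/s, a = 28.5 m/s².
v = v₀ + at = 0 + (28.5)(3) = 85.5 m/s
Δx = v₀t + ½at² = 0·3 + 0.5·28.5·3² = 128 m

Phase 2 (coasting upward): v₀ = 85.5 m/s, a = -9.8 m/s².
v = v₀ + at → t = (0 − 85.5) / -9.8 = 8.72 s
v² = v₀² + 2aΔx → Δx = (0² − 85.5²)/(2·-9.8) = 373 m

Phase 3 (free fall): v₀ = 0 m/s, a = -9.8 m/s².
Falls 501 m from rest: t = √(2·501/9.8) = 10.1 s; v = g·t = 99.1 m/s.
Impact speed = 99.1 m/s

99.1 m/s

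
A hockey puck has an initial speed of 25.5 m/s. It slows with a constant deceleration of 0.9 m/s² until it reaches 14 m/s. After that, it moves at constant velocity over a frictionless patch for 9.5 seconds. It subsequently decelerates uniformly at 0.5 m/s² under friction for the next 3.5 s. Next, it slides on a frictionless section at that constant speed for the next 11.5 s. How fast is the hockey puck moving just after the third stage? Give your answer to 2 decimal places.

Phase 1 (decelerating): v₀ = 25.5 m/s, a = -0.9 m/s².
v = v₀ + at → t = (14 − 25.5) / -0.9 = 12.8 s
v² = v₀² + 2aΔx → Δx = (14² − 25.5²)/(2·-0.9) = 252 m

Phase 2 (constant speed): v₀ = 14.0 m/s, a = 0 m/s².
v = v₀ + at = 14.0 + (0)(9.5) = 14.0 m/s
Δx = v₀t + ½at² = 14.0·9.5 + 0.5·0·9.5² = 133 m

Phase 3 (decelerating): v₀ = 14.0 m/s, a = -0.5 m/s².
v = v₀ + at = 14.0 + (-0.5)(3.5) = 12.2 m/s
Δx = v₀t + ½at² = 14.0·3.5 + 0.5·-0.5·3.5² = 45.9 m
Speed at end of phase 3 = 12.2 m/s

12.25 m/s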